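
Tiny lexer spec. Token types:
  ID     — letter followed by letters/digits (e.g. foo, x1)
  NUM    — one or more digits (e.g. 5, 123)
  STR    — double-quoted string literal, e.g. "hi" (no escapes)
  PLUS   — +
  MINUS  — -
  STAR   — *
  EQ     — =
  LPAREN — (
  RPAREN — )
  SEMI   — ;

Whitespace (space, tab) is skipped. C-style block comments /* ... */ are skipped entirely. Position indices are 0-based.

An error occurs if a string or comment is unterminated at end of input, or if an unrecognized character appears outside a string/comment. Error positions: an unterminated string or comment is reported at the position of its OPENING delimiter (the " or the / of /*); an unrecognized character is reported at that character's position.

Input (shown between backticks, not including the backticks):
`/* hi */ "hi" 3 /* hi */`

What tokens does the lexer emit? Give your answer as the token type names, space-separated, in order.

pos=0: enter COMMENT mode (saw '/*')
exit COMMENT mode (now at pos=8)
pos=9: enter STRING mode
pos=9: emit STR "hi" (now at pos=13)
pos=14: emit NUM '3' (now at pos=15)
pos=16: enter COMMENT mode (saw '/*')
exit COMMENT mode (now at pos=24)
DONE. 2 tokens: [STR, NUM]

Answer: STR NUM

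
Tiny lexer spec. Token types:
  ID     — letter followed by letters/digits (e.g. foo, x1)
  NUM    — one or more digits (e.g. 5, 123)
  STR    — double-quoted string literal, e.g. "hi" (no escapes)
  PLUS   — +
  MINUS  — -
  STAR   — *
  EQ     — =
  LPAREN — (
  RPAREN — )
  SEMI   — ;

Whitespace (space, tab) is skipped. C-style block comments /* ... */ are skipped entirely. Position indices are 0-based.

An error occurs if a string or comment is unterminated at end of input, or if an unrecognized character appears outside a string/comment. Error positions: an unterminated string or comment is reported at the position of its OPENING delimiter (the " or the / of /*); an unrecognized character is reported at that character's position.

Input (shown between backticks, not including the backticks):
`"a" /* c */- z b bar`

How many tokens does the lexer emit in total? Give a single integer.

pos=0: enter STRING mode
pos=0: emit STR "a" (now at pos=3)
pos=4: enter COMMENT mode (saw '/*')
exit COMMENT mode (now at pos=11)
pos=11: emit MINUS '-'
pos=13: emit ID 'z' (now at pos=14)
pos=15: emit ID 'b' (now at pos=16)
pos=17: emit ID 'bar' (now at pos=20)
DONE. 5 tokens: [STR, MINUS, ID, ID, ID]

Answer: 5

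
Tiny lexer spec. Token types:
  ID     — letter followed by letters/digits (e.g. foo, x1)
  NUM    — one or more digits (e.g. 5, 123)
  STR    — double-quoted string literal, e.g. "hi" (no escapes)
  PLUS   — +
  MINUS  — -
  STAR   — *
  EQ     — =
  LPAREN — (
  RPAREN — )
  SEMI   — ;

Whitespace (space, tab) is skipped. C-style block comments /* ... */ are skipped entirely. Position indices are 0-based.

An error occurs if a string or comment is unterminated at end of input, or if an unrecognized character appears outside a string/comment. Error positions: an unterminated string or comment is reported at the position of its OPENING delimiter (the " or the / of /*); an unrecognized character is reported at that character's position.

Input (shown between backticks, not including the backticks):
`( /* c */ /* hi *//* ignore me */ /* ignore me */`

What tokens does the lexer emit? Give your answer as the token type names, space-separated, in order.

pos=0: emit LPAREN '('
pos=2: enter COMMENT mode (saw '/*')
exit COMMENT mode (now at pos=9)
pos=10: enter COMMENT mode (saw '/*')
exit COMMENT mode (now at pos=18)
pos=18: enter COMMENT mode (saw '/*')
exit COMMENT mode (now at pos=33)
pos=34: enter COMMENT mode (saw '/*')
exit COMMENT mode (now at pos=49)
DONE. 1 tokens: [LPAREN]

Answer: LPAREN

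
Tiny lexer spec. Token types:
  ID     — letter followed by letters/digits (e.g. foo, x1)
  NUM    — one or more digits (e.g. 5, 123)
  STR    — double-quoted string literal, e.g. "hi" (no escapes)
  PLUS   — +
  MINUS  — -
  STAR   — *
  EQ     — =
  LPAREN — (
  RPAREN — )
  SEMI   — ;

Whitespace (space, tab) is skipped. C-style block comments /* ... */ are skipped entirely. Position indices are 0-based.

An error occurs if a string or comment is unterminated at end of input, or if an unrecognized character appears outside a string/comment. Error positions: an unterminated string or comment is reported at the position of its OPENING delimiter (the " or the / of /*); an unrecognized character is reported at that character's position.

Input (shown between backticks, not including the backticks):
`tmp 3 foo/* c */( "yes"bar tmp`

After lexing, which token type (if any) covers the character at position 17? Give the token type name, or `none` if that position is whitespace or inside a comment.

Answer: none

Derivation:
pos=0: emit ID 'tmp' (now at pos=3)
pos=4: emit NUM '3' (now at pos=5)
pos=6: emit ID 'foo' (now at pos=9)
pos=9: enter COMMENT mode (saw '/*')
exit COMMENT mode (now at pos=16)
pos=16: emit LPAREN '('
pos=18: enter STRING mode
pos=18: emit STR "yes" (now at pos=23)
pos=23: emit ID 'bar' (now at pos=26)
pos=27: emit ID 'tmp' (now at pos=30)
DONE. 7 tokens: [ID, NUM, ID, LPAREN, STR, ID, ID]
Position 17: char is ' ' -> none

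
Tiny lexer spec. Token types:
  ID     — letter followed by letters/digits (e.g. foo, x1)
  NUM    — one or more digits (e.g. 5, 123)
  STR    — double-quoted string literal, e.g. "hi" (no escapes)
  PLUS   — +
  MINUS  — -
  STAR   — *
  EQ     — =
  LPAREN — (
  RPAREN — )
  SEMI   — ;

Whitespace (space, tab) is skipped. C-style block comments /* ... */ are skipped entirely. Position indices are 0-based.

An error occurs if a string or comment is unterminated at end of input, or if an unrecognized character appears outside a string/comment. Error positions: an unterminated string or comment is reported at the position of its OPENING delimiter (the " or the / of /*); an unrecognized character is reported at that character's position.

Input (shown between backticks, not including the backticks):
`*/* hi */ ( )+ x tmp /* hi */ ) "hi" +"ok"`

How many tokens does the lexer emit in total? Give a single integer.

pos=0: emit STAR '*'
pos=1: enter COMMENT mode (saw '/*')
exit COMMENT mode (now at pos=9)
pos=10: emit LPAREN '('
pos=12: emit RPAREN ')'
pos=13: emit PLUS '+'
pos=15: emit ID 'x' (now at pos=16)
pos=17: emit ID 'tmp' (now at pos=20)
pos=21: enter COMMENT mode (saw '/*')
exit COMMENT mode (now at pos=29)
pos=30: emit RPAREN ')'
pos=32: enter STRING mode
pos=32: emit STR "hi" (now at pos=36)
pos=37: emit PLUS '+'
pos=38: enter STRING mode
pos=38: emit STR "ok" (now at pos=42)
DONE. 10 tokens: [STAR, LPAREN, RPAREN, PLUS, ID, ID, RPAREN, STR, PLUS, STR]

Answer: 10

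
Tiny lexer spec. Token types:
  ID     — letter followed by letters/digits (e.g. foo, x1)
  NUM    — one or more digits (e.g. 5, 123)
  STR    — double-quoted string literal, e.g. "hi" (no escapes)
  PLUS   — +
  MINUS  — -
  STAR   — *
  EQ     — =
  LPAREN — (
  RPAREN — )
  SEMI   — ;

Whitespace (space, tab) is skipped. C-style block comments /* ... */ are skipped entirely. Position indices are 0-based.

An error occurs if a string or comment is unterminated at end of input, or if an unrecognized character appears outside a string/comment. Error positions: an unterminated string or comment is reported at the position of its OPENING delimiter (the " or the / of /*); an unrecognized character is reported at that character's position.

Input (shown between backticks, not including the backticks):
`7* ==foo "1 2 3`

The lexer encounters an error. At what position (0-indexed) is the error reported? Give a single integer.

pos=0: emit NUM '7' (now at pos=1)
pos=1: emit STAR '*'
pos=3: emit EQ '='
pos=4: emit EQ '='
pos=5: emit ID 'foo' (now at pos=8)
pos=9: enter STRING mode
pos=9: ERROR — unterminated string

Answer: 9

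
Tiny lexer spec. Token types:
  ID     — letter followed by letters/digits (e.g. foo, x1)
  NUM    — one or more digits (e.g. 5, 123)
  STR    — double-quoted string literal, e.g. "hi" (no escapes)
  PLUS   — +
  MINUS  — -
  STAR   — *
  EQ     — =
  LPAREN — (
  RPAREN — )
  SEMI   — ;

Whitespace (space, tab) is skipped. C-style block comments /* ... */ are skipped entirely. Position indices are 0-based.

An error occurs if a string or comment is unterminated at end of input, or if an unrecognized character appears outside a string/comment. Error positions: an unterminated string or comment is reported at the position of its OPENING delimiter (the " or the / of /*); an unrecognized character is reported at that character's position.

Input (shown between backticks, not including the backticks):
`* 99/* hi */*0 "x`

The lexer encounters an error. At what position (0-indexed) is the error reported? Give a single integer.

pos=0: emit STAR '*'
pos=2: emit NUM '99' (now at pos=4)
pos=4: enter COMMENT mode (saw '/*')
exit COMMENT mode (now at pos=12)
pos=12: emit STAR '*'
pos=13: emit NUM '0' (now at pos=14)
pos=15: enter STRING mode
pos=15: ERROR — unterminated string

Answer: 15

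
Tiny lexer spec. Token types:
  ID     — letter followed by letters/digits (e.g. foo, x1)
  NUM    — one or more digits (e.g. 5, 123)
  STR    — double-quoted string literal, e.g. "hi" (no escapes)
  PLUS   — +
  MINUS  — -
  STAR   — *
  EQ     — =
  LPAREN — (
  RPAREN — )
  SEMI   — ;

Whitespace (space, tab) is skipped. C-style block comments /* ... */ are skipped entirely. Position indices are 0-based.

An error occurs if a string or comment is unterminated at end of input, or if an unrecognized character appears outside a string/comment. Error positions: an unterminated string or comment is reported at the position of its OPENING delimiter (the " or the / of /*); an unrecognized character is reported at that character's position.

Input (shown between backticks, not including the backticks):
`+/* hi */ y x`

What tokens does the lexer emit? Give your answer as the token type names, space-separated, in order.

Answer: PLUS ID ID

Derivation:
pos=0: emit PLUS '+'
pos=1: enter COMMENT mode (saw '/*')
exit COMMENT mode (now at pos=9)
pos=10: emit ID 'y' (now at pos=11)
pos=12: emit ID 'x' (now at pos=13)
DONE. 3 tokens: [PLUS, ID, ID]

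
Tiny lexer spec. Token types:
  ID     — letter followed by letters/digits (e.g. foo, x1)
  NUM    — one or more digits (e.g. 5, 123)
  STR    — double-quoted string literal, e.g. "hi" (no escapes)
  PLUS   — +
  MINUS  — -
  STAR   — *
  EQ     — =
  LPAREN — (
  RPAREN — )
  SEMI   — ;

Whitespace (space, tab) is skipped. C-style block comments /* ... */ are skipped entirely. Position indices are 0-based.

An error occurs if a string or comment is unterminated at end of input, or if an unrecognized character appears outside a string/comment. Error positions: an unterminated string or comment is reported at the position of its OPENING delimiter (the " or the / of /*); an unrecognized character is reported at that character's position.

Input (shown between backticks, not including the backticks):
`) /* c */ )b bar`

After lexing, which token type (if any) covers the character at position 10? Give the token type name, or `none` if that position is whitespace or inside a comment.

pos=0: emit RPAREN ')'
pos=2: enter COMMENT mode (saw '/*')
exit COMMENT mode (now at pos=9)
pos=10: emit RPAREN ')'
pos=11: emit ID 'b' (now at pos=12)
pos=13: emit ID 'bar' (now at pos=16)
DONE. 4 tokens: [RPAREN, RPAREN, ID, ID]
Position 10: char is ')' -> RPAREN

Answer: RPAREN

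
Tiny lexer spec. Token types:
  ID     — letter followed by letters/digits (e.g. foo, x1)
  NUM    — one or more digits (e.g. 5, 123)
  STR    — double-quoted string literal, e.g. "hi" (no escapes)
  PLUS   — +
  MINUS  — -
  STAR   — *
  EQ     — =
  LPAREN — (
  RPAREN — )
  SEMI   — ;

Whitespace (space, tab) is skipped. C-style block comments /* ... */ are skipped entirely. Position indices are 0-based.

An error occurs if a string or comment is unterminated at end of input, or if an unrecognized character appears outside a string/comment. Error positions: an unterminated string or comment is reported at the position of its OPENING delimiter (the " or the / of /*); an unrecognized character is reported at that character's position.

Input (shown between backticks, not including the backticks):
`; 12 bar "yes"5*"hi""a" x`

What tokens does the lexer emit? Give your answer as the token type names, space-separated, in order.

Answer: SEMI NUM ID STR NUM STAR STR STR ID

Derivation:
pos=0: emit SEMI ';'
pos=2: emit NUM '12' (now at pos=4)
pos=5: emit ID 'bar' (now at pos=8)
pos=9: enter STRING mode
pos=9: emit STR "yes" (now at pos=14)
pos=14: emit NUM '5' (now at pos=15)
pos=15: emit STAR '*'
pos=16: enter STRING mode
pos=16: emit STR "hi" (now at pos=20)
pos=20: enter STRING mode
pos=20: emit STR "a" (now at pos=23)
pos=24: emit ID 'x' (now at pos=25)
DONE. 9 tokens: [SEMI, NUM, ID, STR, NUM, STAR, STR, STR, ID]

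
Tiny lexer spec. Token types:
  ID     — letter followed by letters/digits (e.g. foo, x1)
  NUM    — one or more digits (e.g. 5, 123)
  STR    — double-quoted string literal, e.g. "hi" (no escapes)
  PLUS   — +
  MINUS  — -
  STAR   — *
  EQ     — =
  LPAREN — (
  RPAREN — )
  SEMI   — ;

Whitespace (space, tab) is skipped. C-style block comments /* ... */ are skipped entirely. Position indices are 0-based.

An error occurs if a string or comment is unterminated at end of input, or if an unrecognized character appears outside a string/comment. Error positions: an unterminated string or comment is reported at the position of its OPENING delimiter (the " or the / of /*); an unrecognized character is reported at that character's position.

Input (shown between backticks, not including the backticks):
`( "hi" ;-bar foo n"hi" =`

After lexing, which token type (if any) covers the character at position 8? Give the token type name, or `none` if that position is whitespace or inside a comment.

Answer: MINUS

Derivation:
pos=0: emit LPAREN '('
pos=2: enter STRING mode
pos=2: emit STR "hi" (now at pos=6)
pos=7: emit SEMI ';'
pos=8: emit MINUS '-'
pos=9: emit ID 'bar' (now at pos=12)
pos=13: emit ID 'foo' (now at pos=16)
pos=17: emit ID 'n' (now at pos=18)
pos=18: enter STRING mode
pos=18: emit STR "hi" (now at pos=22)
pos=23: emit EQ '='
DONE. 9 tokens: [LPAREN, STR, SEMI, MINUS, ID, ID, ID, STR, EQ]
Position 8: char is '-' -> MINUS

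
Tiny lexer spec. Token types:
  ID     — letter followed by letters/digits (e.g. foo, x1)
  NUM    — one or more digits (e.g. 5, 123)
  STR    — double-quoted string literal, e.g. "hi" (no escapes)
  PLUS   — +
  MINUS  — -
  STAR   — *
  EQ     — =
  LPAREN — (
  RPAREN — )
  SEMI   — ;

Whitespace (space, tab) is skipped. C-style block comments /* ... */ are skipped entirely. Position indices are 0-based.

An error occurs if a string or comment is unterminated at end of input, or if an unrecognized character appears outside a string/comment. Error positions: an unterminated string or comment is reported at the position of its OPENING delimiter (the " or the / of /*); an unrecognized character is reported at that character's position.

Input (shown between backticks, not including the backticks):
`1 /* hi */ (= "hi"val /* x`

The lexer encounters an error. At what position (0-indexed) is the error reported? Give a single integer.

pos=0: emit NUM '1' (now at pos=1)
pos=2: enter COMMENT mode (saw '/*')
exit COMMENT mode (now at pos=10)
pos=11: emit LPAREN '('
pos=12: emit EQ '='
pos=14: enter STRING mode
pos=14: emit STR "hi" (now at pos=18)
pos=18: emit ID 'val' (now at pos=21)
pos=22: enter COMMENT mode (saw '/*')
pos=22: ERROR — unterminated comment (reached EOF)

Answer: 22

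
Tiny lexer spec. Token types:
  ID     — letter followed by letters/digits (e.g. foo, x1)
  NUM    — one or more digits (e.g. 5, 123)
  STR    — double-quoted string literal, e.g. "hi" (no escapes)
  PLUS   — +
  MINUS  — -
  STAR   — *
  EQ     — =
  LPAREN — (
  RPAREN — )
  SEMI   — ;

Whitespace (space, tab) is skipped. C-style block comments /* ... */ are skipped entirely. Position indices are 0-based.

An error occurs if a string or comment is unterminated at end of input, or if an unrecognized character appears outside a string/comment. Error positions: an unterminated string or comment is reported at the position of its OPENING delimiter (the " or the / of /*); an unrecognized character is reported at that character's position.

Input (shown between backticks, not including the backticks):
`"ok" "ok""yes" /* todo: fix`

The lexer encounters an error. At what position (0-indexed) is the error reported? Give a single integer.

pos=0: enter STRING mode
pos=0: emit STR "ok" (now at pos=4)
pos=5: enter STRING mode
pos=5: emit STR "ok" (now at pos=9)
pos=9: enter STRING mode
pos=9: emit STR "yes" (now at pos=14)
pos=15: enter COMMENT mode (saw '/*')
pos=15: ERROR — unterminated comment (reached EOF)

Answer: 15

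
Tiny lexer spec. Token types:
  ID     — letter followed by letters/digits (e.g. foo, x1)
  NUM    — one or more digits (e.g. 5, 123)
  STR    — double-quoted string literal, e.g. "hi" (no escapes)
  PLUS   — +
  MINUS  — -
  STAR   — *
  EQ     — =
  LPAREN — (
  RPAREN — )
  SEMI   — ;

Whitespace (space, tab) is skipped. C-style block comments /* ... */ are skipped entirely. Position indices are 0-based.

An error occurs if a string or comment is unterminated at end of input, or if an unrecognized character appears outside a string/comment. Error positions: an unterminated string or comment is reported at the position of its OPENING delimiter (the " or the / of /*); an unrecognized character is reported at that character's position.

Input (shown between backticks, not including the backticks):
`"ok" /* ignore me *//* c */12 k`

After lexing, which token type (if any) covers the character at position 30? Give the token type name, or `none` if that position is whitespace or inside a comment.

Answer: ID

Derivation:
pos=0: enter STRING mode
pos=0: emit STR "ok" (now at pos=4)
pos=5: enter COMMENT mode (saw '/*')
exit COMMENT mode (now at pos=20)
pos=20: enter COMMENT mode (saw '/*')
exit COMMENT mode (now at pos=27)
pos=27: emit NUM '12' (now at pos=29)
pos=30: emit ID 'k' (now at pos=31)
DONE. 3 tokens: [STR, NUM, ID]
Position 30: char is 'k' -> ID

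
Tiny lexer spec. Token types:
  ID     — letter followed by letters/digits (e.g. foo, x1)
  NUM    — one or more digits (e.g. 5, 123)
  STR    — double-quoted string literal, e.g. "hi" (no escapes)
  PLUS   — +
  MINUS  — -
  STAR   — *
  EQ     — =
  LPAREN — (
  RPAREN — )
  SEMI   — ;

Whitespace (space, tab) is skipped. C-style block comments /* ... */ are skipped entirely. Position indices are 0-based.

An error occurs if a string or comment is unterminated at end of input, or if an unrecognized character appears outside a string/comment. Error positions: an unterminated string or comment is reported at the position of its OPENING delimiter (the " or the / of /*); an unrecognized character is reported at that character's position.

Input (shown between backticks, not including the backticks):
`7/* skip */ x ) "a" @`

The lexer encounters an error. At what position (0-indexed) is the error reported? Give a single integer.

Answer: 20

Derivation:
pos=0: emit NUM '7' (now at pos=1)
pos=1: enter COMMENT mode (saw '/*')
exit COMMENT mode (now at pos=11)
pos=12: emit ID 'x' (now at pos=13)
pos=14: emit RPAREN ')'
pos=16: enter STRING mode
pos=16: emit STR "a" (now at pos=19)
pos=20: ERROR — unrecognized char '@'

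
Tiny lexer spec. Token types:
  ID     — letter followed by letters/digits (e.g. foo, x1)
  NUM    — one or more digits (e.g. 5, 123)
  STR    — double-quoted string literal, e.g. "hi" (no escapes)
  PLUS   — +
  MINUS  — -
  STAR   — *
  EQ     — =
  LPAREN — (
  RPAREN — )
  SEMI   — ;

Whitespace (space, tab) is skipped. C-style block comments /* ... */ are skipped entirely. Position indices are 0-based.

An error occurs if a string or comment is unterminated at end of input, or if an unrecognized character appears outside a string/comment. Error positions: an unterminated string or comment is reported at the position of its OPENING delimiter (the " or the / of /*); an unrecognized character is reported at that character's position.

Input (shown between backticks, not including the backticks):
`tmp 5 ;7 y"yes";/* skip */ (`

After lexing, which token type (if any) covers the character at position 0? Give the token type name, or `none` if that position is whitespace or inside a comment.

Answer: ID

Derivation:
pos=0: emit ID 'tmp' (now at pos=3)
pos=4: emit NUM '5' (now at pos=5)
pos=6: emit SEMI ';'
pos=7: emit NUM '7' (now at pos=8)
pos=9: emit ID 'y' (now at pos=10)
pos=10: enter STRING mode
pos=10: emit STR "yes" (now at pos=15)
pos=15: emit SEMI ';'
pos=16: enter COMMENT mode (saw '/*')
exit COMMENT mode (now at pos=26)
pos=27: emit LPAREN '('
DONE. 8 tokens: [ID, NUM, SEMI, NUM, ID, STR, SEMI, LPAREN]
Position 0: char is 't' -> ID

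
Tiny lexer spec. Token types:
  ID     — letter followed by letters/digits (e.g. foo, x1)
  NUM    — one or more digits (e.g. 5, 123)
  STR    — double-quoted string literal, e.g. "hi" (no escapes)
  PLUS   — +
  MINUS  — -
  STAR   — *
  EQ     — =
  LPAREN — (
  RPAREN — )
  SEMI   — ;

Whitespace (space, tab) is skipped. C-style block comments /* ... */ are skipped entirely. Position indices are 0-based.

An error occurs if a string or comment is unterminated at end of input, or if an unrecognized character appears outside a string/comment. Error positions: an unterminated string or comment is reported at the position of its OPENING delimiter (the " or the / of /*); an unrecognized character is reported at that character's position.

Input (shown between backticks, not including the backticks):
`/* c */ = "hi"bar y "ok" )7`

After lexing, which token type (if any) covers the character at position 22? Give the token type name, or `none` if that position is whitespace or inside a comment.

pos=0: enter COMMENT mode (saw '/*')
exit COMMENT mode (now at pos=7)
pos=8: emit EQ '='
pos=10: enter STRING mode
pos=10: emit STR "hi" (now at pos=14)
pos=14: emit ID 'bar' (now at pos=17)
pos=18: emit ID 'y' (now at pos=19)
pos=20: enter STRING mode
pos=20: emit STR "ok" (now at pos=24)
pos=25: emit RPAREN ')'
pos=26: emit NUM '7' (now at pos=27)
DONE. 7 tokens: [EQ, STR, ID, ID, STR, RPAREN, NUM]
Position 22: char is 'k' -> STR

Answer: STR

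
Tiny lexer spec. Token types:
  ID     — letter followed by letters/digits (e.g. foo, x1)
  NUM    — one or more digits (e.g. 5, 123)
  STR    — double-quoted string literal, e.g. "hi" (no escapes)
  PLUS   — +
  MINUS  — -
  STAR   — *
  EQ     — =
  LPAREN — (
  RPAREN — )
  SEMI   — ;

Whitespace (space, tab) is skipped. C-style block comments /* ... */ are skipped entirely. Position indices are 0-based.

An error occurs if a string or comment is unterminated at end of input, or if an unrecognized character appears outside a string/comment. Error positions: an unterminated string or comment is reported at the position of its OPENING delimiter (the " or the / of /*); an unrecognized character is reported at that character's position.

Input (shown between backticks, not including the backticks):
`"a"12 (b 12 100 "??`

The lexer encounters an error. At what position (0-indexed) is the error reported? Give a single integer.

Answer: 16

Derivation:
pos=0: enter STRING mode
pos=0: emit STR "a" (now at pos=3)
pos=3: emit NUM '12' (now at pos=5)
pos=6: emit LPAREN '('
pos=7: emit ID 'b' (now at pos=8)
pos=9: emit NUM '12' (now at pos=11)
pos=12: emit NUM '100' (now at pos=15)
pos=16: enter STRING mode
pos=16: ERROR — unterminated string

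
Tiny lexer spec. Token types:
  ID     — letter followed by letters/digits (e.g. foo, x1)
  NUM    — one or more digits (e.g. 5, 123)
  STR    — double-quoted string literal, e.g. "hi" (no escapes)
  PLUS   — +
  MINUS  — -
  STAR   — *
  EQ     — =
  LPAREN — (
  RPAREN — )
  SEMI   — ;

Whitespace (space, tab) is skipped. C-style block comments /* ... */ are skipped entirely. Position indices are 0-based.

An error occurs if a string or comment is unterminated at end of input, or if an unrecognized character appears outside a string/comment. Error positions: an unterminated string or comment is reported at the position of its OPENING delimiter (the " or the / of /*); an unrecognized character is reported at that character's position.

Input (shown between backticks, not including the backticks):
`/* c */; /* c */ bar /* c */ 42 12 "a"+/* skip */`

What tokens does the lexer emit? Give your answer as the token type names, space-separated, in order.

Answer: SEMI ID NUM NUM STR PLUS

Derivation:
pos=0: enter COMMENT mode (saw '/*')
exit COMMENT mode (now at pos=7)
pos=7: emit SEMI ';'
pos=9: enter COMMENT mode (saw '/*')
exit COMMENT mode (now at pos=16)
pos=17: emit ID 'bar' (now at pos=20)
pos=21: enter COMMENT mode (saw '/*')
exit COMMENT mode (now at pos=28)
pos=29: emit NUM '42' (now at pos=31)
pos=32: emit NUM '12' (now at pos=34)
pos=35: enter STRING mode
pos=35: emit STR "a" (now at pos=38)
pos=38: emit PLUS '+'
pos=39: enter COMMENT mode (saw '/*')
exit COMMENT mode (now at pos=49)
DONE. 6 tokens: [SEMI, ID, NUM, NUM, STR, PLUS]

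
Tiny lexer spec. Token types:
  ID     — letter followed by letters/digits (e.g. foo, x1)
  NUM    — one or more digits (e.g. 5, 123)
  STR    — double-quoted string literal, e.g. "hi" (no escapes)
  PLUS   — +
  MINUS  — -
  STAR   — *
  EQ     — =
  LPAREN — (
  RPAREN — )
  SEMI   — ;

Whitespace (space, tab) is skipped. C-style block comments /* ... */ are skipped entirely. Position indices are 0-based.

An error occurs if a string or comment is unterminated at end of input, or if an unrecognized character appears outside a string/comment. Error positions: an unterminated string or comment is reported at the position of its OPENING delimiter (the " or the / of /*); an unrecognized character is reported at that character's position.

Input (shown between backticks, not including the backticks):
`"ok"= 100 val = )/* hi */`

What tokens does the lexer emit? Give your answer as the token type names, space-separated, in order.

pos=0: enter STRING mode
pos=0: emit STR "ok" (now at pos=4)
pos=4: emit EQ '='
pos=6: emit NUM '100' (now at pos=9)
pos=10: emit ID 'val' (now at pos=13)
pos=14: emit EQ '='
pos=16: emit RPAREN ')'
pos=17: enter COMMENT mode (saw '/*')
exit COMMENT mode (now at pos=25)
DONE. 6 tokens: [STR, EQ, NUM, ID, EQ, RPAREN]

Answer: STR EQ NUM ID EQ RPAREN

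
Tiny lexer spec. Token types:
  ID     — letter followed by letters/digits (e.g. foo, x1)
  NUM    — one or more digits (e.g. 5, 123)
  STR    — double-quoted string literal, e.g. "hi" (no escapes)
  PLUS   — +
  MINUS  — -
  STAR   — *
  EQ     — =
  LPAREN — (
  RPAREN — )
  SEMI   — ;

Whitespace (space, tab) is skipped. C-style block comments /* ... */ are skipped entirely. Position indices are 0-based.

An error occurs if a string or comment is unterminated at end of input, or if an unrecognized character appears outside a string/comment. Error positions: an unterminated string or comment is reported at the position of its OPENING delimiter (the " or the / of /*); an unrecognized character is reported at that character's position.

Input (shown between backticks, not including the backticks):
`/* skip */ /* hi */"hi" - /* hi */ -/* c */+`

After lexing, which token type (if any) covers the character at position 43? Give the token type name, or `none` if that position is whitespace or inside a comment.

Answer: PLUS

Derivation:
pos=0: enter COMMENT mode (saw '/*')
exit COMMENT mode (now at pos=10)
pos=11: enter COMMENT mode (saw '/*')
exit COMMENT mode (now at pos=19)
pos=19: enter STRING mode
pos=19: emit STR "hi" (now at pos=23)
pos=24: emit MINUS '-'
pos=26: enter COMMENT mode (saw '/*')
exit COMMENT mode (now at pos=34)
pos=35: emit MINUS '-'
pos=36: enter COMMENT mode (saw '/*')
exit COMMENT mode (now at pos=43)
pos=43: emit PLUS '+'
DONE. 4 tokens: [STR, MINUS, MINUS, PLUS]
Position 43: char is '+' -> PLUS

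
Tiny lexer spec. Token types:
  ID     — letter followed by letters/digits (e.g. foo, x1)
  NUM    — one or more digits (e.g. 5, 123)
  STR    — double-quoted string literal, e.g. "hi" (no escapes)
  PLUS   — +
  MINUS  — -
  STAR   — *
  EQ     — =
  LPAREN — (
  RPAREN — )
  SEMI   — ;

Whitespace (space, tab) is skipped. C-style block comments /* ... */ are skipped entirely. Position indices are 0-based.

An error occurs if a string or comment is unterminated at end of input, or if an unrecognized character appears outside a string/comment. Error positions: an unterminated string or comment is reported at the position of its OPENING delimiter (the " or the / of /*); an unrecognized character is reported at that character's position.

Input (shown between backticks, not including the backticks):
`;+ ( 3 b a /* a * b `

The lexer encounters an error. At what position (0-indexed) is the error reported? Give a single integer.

pos=0: emit SEMI ';'
pos=1: emit PLUS '+'
pos=3: emit LPAREN '('
pos=5: emit NUM '3' (now at pos=6)
pos=7: emit ID 'b' (now at pos=8)
pos=9: emit ID 'a' (now at pos=10)
pos=11: enter COMMENT mode (saw '/*')
pos=11: ERROR — unterminated comment (reached EOF)

Answer: 11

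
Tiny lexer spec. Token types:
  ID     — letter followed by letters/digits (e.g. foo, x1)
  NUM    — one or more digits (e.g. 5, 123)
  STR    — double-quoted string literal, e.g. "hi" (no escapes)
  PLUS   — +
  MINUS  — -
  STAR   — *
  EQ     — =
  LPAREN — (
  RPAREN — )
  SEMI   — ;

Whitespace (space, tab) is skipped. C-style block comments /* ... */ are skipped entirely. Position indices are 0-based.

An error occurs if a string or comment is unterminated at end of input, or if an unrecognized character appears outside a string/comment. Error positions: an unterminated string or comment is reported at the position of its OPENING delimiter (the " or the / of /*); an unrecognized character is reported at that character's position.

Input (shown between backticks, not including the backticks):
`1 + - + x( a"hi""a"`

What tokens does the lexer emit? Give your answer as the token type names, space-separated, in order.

pos=0: emit NUM '1' (now at pos=1)
pos=2: emit PLUS '+'
pos=4: emit MINUS '-'
pos=6: emit PLUS '+'
pos=8: emit ID 'x' (now at pos=9)
pos=9: emit LPAREN '('
pos=11: emit ID 'a' (now at pos=12)
pos=12: enter STRING mode
pos=12: emit STR "hi" (now at pos=16)
pos=16: enter STRING mode
pos=16: emit STR "a" (now at pos=19)
DONE. 9 tokens: [NUM, PLUS, MINUS, PLUS, ID, LPAREN, ID, STR, STR]

Answer: NUM PLUS MINUS PLUS ID LPAREN ID STR STR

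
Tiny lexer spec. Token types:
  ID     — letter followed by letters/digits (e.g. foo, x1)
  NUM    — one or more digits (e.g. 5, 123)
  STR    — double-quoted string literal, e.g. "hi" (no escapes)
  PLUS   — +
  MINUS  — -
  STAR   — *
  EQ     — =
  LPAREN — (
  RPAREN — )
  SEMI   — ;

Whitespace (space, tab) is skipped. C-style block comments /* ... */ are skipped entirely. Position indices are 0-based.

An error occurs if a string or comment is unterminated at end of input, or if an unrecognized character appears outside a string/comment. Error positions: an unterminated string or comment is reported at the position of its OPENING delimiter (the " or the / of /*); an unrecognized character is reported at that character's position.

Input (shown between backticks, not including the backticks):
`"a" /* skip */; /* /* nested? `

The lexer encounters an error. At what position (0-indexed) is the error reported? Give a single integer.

Answer: 16

Derivation:
pos=0: enter STRING mode
pos=0: emit STR "a" (now at pos=3)
pos=4: enter COMMENT mode (saw '/*')
exit COMMENT mode (now at pos=14)
pos=14: emit SEMI ';'
pos=16: enter COMMENT mode (saw '/*')
pos=16: ERROR — unterminated comment (reached EOF)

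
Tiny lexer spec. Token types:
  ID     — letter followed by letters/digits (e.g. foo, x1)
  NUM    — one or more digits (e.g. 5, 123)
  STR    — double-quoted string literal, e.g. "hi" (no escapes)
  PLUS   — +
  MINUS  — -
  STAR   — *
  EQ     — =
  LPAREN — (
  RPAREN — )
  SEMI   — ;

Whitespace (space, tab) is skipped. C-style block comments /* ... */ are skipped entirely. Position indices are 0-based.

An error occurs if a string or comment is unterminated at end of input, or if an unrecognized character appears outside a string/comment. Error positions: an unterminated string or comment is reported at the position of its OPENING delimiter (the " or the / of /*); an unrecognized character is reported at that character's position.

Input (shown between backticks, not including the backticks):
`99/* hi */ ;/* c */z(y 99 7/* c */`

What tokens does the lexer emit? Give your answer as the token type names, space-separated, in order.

pos=0: emit NUM '99' (now at pos=2)
pos=2: enter COMMENT mode (saw '/*')
exit COMMENT mode (now at pos=10)
pos=11: emit SEMI ';'
pos=12: enter COMMENT mode (saw '/*')
exit COMMENT mode (now at pos=19)
pos=19: emit ID 'z' (now at pos=20)
pos=20: emit LPAREN '('
pos=21: emit ID 'y' (now at pos=22)
pos=23: emit NUM '99' (now at pos=25)
pos=26: emit NUM '7' (now at pos=27)
pos=27: enter COMMENT mode (saw '/*')
exit COMMENT mode (now at pos=34)
DONE. 7 tokens: [NUM, SEMI, ID, LPAREN, ID, NUM, NUM]

Answer: NUM SEMI ID LPAREN ID NUM NUM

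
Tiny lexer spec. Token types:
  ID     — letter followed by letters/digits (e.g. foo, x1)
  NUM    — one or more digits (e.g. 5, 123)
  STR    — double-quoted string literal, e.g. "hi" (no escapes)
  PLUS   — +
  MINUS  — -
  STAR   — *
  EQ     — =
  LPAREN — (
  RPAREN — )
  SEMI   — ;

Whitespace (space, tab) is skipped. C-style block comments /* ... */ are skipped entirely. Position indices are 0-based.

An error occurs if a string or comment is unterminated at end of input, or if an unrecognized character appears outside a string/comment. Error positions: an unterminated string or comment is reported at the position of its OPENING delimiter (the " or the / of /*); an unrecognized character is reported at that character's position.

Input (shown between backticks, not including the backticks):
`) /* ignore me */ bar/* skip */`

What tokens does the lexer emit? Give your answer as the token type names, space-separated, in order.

Answer: RPAREN ID

Derivation:
pos=0: emit RPAREN ')'
pos=2: enter COMMENT mode (saw '/*')
exit COMMENT mode (now at pos=17)
pos=18: emit ID 'bar' (now at pos=21)
pos=21: enter COMMENT mode (saw '/*')
exit COMMENT mode (now at pos=31)
DONE. 2 tokens: [RPAREN, ID]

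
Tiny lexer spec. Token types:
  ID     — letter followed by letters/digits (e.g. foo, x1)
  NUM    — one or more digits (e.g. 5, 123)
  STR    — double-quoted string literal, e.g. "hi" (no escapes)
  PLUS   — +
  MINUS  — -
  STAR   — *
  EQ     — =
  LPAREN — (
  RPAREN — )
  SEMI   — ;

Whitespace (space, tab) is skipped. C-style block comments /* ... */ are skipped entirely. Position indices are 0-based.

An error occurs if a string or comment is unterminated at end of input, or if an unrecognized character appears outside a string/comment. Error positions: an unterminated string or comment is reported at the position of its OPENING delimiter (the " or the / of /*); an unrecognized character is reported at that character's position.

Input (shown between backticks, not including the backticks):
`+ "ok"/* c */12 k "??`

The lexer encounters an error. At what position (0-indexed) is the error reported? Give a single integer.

Answer: 18

Derivation:
pos=0: emit PLUS '+'
pos=2: enter STRING mode
pos=2: emit STR "ok" (now at pos=6)
pos=6: enter COMMENT mode (saw '/*')
exit COMMENT mode (now at pos=13)
pos=13: emit NUM '12' (now at pos=15)
pos=16: emit ID 'k' (now at pos=17)
pos=18: enter STRING mode
pos=18: ERROR — unterminated string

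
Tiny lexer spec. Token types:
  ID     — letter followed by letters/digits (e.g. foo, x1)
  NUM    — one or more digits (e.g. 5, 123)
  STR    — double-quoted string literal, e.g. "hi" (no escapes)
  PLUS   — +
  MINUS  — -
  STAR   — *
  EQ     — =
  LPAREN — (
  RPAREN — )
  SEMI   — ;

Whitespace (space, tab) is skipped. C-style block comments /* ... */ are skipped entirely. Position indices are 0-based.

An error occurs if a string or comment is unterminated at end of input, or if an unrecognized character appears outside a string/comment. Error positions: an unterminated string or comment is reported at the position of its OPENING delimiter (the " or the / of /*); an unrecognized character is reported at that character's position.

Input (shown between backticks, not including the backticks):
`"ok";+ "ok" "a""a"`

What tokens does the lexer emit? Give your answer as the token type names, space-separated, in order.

Answer: STR SEMI PLUS STR STR STR

Derivation:
pos=0: enter STRING mode
pos=0: emit STR "ok" (now at pos=4)
pos=4: emit SEMI ';'
pos=5: emit PLUS '+'
pos=7: enter STRING mode
pos=7: emit STR "ok" (now at pos=11)
pos=12: enter STRING mode
pos=12: emit STR "a" (now at pos=15)
pos=15: enter STRING mode
pos=15: emit STR "a" (now at pos=18)
DONE. 6 tokens: [STR, SEMI, PLUS, STR, STR, STR]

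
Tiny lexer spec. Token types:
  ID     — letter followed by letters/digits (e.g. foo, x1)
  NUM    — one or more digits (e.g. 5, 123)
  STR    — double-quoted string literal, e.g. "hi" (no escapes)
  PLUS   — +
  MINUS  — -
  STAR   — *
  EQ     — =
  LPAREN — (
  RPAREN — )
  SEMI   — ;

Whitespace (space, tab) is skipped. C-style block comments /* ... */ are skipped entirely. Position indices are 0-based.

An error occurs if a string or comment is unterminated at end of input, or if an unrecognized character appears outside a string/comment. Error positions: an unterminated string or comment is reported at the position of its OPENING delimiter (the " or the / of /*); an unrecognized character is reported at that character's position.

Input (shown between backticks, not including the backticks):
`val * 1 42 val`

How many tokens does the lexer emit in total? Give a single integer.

pos=0: emit ID 'val' (now at pos=3)
pos=4: emit STAR '*'
pos=6: emit NUM '1' (now at pos=7)
pos=8: emit NUM '42' (now at pos=10)
pos=11: emit ID 'val' (now at pos=14)
DONE. 5 tokens: [ID, STAR, NUM, NUM, ID]

Answer: 5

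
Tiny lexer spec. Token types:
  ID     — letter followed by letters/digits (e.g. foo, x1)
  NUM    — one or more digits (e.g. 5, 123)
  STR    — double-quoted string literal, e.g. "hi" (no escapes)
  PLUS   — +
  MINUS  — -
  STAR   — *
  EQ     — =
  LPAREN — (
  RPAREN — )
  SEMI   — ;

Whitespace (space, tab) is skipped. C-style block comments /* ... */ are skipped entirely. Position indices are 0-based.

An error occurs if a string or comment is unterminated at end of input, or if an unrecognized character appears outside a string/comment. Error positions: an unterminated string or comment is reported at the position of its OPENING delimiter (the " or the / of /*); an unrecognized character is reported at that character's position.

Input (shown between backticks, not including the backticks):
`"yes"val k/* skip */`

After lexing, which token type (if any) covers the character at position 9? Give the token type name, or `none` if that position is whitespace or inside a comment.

Answer: ID

Derivation:
pos=0: enter STRING mode
pos=0: emit STR "yes" (now at pos=5)
pos=5: emit ID 'val' (now at pos=8)
pos=9: emit ID 'k' (now at pos=10)
pos=10: enter COMMENT mode (saw '/*')
exit COMMENT mode (now at pos=20)
DONE. 3 tokens: [STR, ID, ID]
Position 9: char is 'k' -> ID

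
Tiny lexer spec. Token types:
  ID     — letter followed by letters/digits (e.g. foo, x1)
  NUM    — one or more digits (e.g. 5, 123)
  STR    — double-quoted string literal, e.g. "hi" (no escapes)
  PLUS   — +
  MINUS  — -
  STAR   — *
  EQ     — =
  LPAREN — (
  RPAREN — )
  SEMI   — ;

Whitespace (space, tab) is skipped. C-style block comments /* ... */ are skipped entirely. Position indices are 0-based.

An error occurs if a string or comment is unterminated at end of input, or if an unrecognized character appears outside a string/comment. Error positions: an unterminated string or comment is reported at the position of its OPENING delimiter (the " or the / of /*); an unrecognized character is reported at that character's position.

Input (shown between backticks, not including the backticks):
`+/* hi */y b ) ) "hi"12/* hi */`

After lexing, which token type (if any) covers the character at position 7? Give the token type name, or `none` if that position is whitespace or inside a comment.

Answer: none

Derivation:
pos=0: emit PLUS '+'
pos=1: enter COMMENT mode (saw '/*')
exit COMMENT mode (now at pos=9)
pos=9: emit ID 'y' (now at pos=10)
pos=11: emit ID 'b' (now at pos=12)
pos=13: emit RPAREN ')'
pos=15: emit RPAREN ')'
pos=17: enter STRING mode
pos=17: emit STR "hi" (now at pos=21)
pos=21: emit NUM '12' (now at pos=23)
pos=23: enter COMMENT mode (saw '/*')
exit COMMENT mode (now at pos=31)
DONE. 7 tokens: [PLUS, ID, ID, RPAREN, RPAREN, STR, NUM]
Position 7: char is '*' -> none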